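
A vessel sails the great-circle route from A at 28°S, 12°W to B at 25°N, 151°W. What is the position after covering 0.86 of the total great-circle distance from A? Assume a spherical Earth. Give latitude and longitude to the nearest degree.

≈ 19°N, 130°W

Write both endpoints as unit vectors p₁, p₂ with components (cos φ cos λ, cos φ sin λ, sin φ).
The central angle between the endpoints is δ = arccos(p₁·p₂) ≈ 2.502 rad (143.4°).
Interpolate at f = 0.86 with slerp weights a = sin((1−f)δ)/sin δ ≈ 0.575, b = sin(fδ)/sin δ ≈ 1.401.
p = a·p₁ + b·p₂ ≈ (-0.614, -0.721, 0.322); φ = arcsin(p_z) ≈ 18.78°, λ = atan2(p_y, p_x) ≈ -130.40°.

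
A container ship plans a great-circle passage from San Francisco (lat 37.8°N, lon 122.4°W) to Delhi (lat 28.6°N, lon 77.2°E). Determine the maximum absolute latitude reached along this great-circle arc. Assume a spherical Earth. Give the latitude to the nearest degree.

≈ 76°N

The great circle lies in the plane with unit normal n̂ = (p₁ × p₂)/|p₁ × p₂|.
Here n̂_z ≈ -0.249; the vertex latitude is φ_max = arccos|n̂_z| ≈ 75.6°.
Check via Clairaut: cos φ_max = |cos φ₁| · sin C = cos(37.8°)·sin(18.4°) ≈ 0.249, again giving ≈ 75.6°.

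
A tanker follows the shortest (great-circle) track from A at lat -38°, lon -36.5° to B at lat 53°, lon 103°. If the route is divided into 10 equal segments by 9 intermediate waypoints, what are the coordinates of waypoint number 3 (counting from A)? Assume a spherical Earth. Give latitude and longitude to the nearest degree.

≈ lat -4°, lon -5°

Write both endpoints as unit vectors p₁, p₂ with components (cos φ cos λ, cos φ sin λ, sin φ).
The central angle between the endpoints is δ = arccos(p₁·p₂) ≈ 2.591 rad (148.5°).
Interpolate at f = 3/10 with slerp weights a = sin((1−f)δ)/sin δ ≈ 1.856, b = sin(fδ)/sin δ ≈ 1.341.
p = a·p₁ + b·p₂ ≈ (0.994, -0.083, -0.072); φ = arcsin(p_z) ≈ -4.10°, λ = atan2(p_y, p_x) ≈ -4.80°.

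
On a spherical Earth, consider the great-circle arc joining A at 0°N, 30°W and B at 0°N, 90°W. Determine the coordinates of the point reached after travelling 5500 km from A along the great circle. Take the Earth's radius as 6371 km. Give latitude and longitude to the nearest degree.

From cos δ = sin φ₁ sin φ₂ + cos φ₁ cos φ₂ cos Δλ, the central angle is δ ≈ 1.047 rad (60.0°). The total great-circle distance is δ·R ≈ 1.047 × 6371 ≈ 6672 km, so the target fraction is f = 5500/6672 ≈ 0.824.
Interpolate at f ≈ 0.824 with slerp weights a = sin((1−f)δ)/sin δ ≈ 0.211, b = sin(fδ)/sin δ ≈ 0.878.
p = a·p₁ + b·p₂ ≈ (0.183, -0.983, 0.000); φ = arcsin(p_z) ≈ 0.00°, λ = atan2(p_y, p_x) ≈ -79.46°.

≈ 0°N, 79°W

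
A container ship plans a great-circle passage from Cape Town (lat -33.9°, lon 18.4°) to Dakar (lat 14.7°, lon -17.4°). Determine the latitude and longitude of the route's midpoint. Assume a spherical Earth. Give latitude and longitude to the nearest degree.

Write both endpoints as unit vectors p₁, p₂ with components (cos φ cos λ, cos φ sin λ, sin φ).
The central angle between the endpoints is δ = arccos(p₁·p₂) ≈ 1.036 rad (59.4°).
Interpolate at f = 1/2 with slerp weights a = sin((1−f)δ)/sin δ ≈ 0.576, b = sin(fδ)/sin δ ≈ 0.576.
p = a·p₁ + b·p₂ ≈ (0.984, -0.016, -0.175); φ = arcsin(p_z) ≈ -10.08°, λ = atan2(p_y, p_x) ≈ -0.91°.

≈ lat -10°, lon -1°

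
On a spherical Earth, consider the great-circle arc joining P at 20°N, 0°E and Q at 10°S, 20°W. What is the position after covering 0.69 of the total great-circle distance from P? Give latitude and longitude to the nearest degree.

Convert each endpoint to a unit vector on the sphere (x = cos φ cos λ, y = cos φ sin λ, z = sin φ).
The central angle between the endpoints is δ = arccos(p₁·p₂) ≈ 0.626 rad (35.9°).
Interpolate at f = 0.69 with slerp weights a = sin((1−f)δ)/sin δ ≈ 0.329, b = sin(fδ)/sin δ ≈ 0.715.
p = a·p₁ + b·p₂ ≈ (0.971, -0.241, -0.011); φ = arcsin(p_z) ≈ -0.66°, λ = atan2(p_y, p_x) ≈ -13.93°.

≈ 1°S, 14°W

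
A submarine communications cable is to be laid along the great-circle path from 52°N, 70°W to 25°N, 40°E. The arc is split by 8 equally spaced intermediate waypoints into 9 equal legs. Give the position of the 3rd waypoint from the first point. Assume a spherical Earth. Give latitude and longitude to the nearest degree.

≈ 58°N, 23°W

Write both endpoints as unit vectors p₁, p₂ with components (cos φ cos λ, cos φ sin λ, sin φ).
The central angle between the endpoints is δ = arccos(p₁·p₂) ≈ 1.428 rad (81.8°).
Interpolate at f = 3/9 with slerp weights a = sin((1−f)δ)/sin δ ≈ 0.823, b = sin(fδ)/sin δ ≈ 0.463.
p = a·p₁ + b·p₂ ≈ (0.495, -0.206, 0.844); φ = arcsin(p_z) ≈ 57.58°, λ = atan2(p_y, p_x) ≈ -22.65°.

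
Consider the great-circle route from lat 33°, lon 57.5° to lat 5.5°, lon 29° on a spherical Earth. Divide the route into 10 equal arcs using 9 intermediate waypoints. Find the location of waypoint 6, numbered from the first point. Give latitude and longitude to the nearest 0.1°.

≈ lat 17.0°, lon 39.3°

Convert each endpoint to a unit vector on the sphere (x = cos φ cos λ, y = cos φ sin λ, z = sin φ).
The central angle between the endpoints is δ = arccos(p₁·p₂) ≈ 0.667 rad (38.2°).
Interpolate at f = 6/10 with slerp weights a = sin((1−f)δ)/sin δ ≈ 0.426, b = sin(fδ)/sin δ ≈ 0.630.
p = a·p₁ + b·p₂ ≈ (0.740, 0.605, 0.292); φ = arcsin(p_z) ≈ 17.01°, λ = atan2(p_y, p_x) ≈ 39.27°.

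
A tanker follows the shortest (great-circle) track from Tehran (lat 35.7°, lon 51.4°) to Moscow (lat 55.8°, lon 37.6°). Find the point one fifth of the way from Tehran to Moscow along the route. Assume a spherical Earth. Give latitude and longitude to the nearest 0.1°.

Write both endpoints as unit vectors p₁, p₂ with components (cos φ cos λ, cos φ sin λ, sin φ).
The central angle between the endpoints is δ = arccos(p₁·p₂) ≈ 0.387 rad (22.2°).
Interpolate at f = 1/5 with slerp weights a = sin((1−f)δ)/sin δ ≈ 0.807, b = sin(fδ)/sin δ ≈ 0.205.
p = a·p₁ + b·p₂ ≈ (0.500, 0.583, 0.641); φ = arcsin(p_z) ≈ 39.83°, λ = atan2(p_y, p_x) ≈ 49.35°.

≈ lat 39.8°, lon 49.3°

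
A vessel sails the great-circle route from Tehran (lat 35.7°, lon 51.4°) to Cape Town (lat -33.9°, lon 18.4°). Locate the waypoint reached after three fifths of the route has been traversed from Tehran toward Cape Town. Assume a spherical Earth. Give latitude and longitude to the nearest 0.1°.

Write both endpoints as unit vectors p₁, p₂ with components (cos φ cos λ, cos φ sin λ, sin φ).
The central angle between the endpoints is δ = arccos(p₁·p₂) ≈ 1.329 rad (76.1°).
Interpolate at f = 3/5 with slerp weights a = sin((1−f)δ)/sin δ ≈ 0.522, b = sin(fδ)/sin δ ≈ 0.737.
p = a·p₁ + b·p₂ ≈ (0.845, 0.524, -0.106); φ = arcsin(p_z) ≈ -6.11°, λ = atan2(p_y, p_x) ≈ 31.83°.

≈ lat -6.1°, lon 31.8°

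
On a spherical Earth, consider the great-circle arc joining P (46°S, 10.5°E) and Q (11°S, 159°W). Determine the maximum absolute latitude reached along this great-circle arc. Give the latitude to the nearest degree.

The great circle lies in the plane with unit normal n̂ = (p₁ × p₂)/|p₁ × p₂|.
Here n̂_z ≈ -0.147; the vertex latitude is φ_max = arccos|n̂_z| ≈ 81.6°.

≈ 82°S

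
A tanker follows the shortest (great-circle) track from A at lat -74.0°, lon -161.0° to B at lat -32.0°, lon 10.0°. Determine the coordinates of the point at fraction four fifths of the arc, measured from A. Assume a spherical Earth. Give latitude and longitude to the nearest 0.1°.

From cos δ = sin φ₁ sin φ₂ + cos φ₁ cos φ₂ cos Δλ, the central angle is δ ≈ 1.289 rad (73.8°).
Interpolate at f = 4/5 with slerp weights a = sin((1−f)δ)/sin δ ≈ 0.265, b = sin(fδ)/sin δ ≈ 0.893.
p = a·p₁ + b·p₂ ≈ (0.677, 0.108, -0.728); φ = arcsin(p_z) ≈ -46.75°, λ = atan2(p_y, p_x) ≈ 9.04°.

≈ lat -46.7°, lon 9.0°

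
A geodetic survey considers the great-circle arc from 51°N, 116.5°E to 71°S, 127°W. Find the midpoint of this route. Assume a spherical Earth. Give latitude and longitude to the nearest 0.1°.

The haversine formula gives a central angle δ ≈ 2.543 rad (145.7°) between the endpoints.
Interpolate at f = 1/2 with slerp weights a = sin((1−f)δ)/sin δ ≈ 1.696, b = sin(fδ)/sin δ ≈ 1.696.
p = a·p₁ + b·p₂ ≈ (-0.809, 0.514, -0.286); φ = arcsin(p_z) ≈ -16.59°, λ = atan2(p_y, p_x) ≈ 147.54°.

≈ 16.6°S, 147.5°E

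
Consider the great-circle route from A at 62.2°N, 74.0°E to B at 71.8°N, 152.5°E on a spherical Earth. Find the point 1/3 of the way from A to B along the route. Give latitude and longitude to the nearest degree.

≈ 69°N, 91°E

Convert each endpoint to a unit vector on the sphere (x = cos φ cos λ, y = cos φ sin λ, z = sin φ).
The central angle between the endpoints is δ = arccos(p₁·p₂) ≈ 0.517 rad (29.6°).
Interpolate at f = 1/3 with slerp weights a = sin((1−f)δ)/sin δ ≈ 0.684, b = sin(fδ)/sin δ ≈ 0.347.
p = a·p₁ + b·p₂ ≈ (-0.008, 0.356, 0.934); φ = arcsin(p_z) ≈ 69.11°, λ = atan2(p_y, p_x) ≈ 91.32°.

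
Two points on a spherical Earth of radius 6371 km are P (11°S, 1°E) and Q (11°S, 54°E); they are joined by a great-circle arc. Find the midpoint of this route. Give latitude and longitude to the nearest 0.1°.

From cos δ = sin φ₁ sin φ₂ + cos φ₁ cos φ₂ cos Δλ, the central angle is δ ≈ 0.907 rad (52.0°).
Interpolate at f = 1/2 with slerp weights a = sin((1−f)δ)/sin δ ≈ 0.556, b = sin(fδ)/sin δ ≈ 0.556.
p = a·p₁ + b·p₂ ≈ (0.867, 0.451, -0.212); φ = arcsin(p_z) ≈ -12.25°, λ = atan2(p_y, p_x) ≈ 27.50°.

≈ (12.3°S, 27.5°E)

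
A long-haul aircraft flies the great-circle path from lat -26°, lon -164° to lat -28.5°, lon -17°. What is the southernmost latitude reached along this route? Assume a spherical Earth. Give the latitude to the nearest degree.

≈ -61°

The great circle lies in the plane with unit normal n̂ = (p₁ × p₂)/|p₁ × p₂|.
Here n̂_z ≈ +0.483; the vertex latitude is φ_max = arccos|n̂_z| ≈ 61.1°.
Check via Clairaut: cos φ_max = |cos φ₁| · sin C = cos(26.0°)·sin(147.5°) ≈ 0.483, again giving ≈ 61.1°.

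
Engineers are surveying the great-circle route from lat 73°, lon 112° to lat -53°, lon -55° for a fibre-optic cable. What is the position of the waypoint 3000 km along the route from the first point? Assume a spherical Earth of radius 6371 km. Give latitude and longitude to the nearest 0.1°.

≈ lat 77.1°, lon -17.0°

Convert each endpoint to a unit vector on the sphere (x = cos φ cos λ, y = cos φ sin λ, z = sin φ).
The central angle between the endpoints is δ = arccos(p₁·p₂) ≈ 2.780 rad (159.3°). The total great-circle distance is δ·R ≈ 2.780 × 6371 ≈ 17709 km, so the target fraction is f = 3000/17709 ≈ 0.169.
Interpolate at f ≈ 0.169 with slerp weights a = sin((1−f)δ)/sin δ ≈ 2.089, b = sin(fδ)/sin δ ≈ 1.281.
p = a·p₁ + b·p₂ ≈ (0.213, -0.065, 0.975); φ = arcsin(p_z) ≈ 77.11°, λ = atan2(p_y, p_x) ≈ -16.98°.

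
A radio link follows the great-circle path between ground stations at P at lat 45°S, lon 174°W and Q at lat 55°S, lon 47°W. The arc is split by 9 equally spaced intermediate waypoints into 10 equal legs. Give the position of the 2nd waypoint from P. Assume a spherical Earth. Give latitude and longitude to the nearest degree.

From cos δ = sin φ₁ sin φ₂ + cos φ₁ cos φ₂ cos Δλ, the central angle is δ ≈ 1.229 rad (70.4°).
Interpolate at f = 2/10 with slerp weights a = sin((1−f)δ)/sin δ ≈ 0.883, b = sin(fδ)/sin δ ≈ 0.258.
p = a·p₁ + b·p₂ ≈ (-0.520, -0.174, -0.836); φ = arcsin(p_z) ≈ -56.74°, λ = atan2(p_y, p_x) ≈ -161.54°.

≈ lat 57°S, lon 162°W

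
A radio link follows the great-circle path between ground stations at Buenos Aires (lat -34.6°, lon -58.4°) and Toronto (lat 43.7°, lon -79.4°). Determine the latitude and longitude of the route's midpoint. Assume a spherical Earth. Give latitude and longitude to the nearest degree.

≈ lat 5°, lon -68°

From cos δ = sin φ₁ sin φ₂ + cos φ₁ cos φ₂ cos Δλ, the central angle is δ ≈ 1.407 rad (80.6°).
Interpolate at f = 1/2 with slerp weights a = sin((1−f)δ)/sin δ ≈ 0.656, b = sin(fδ)/sin δ ≈ 0.656.
p = a·p₁ + b·p₂ ≈ (0.370, -0.926, 0.081); φ = arcsin(p_z) ≈ 4.63°, λ = atan2(p_y, p_x) ≈ -68.21°.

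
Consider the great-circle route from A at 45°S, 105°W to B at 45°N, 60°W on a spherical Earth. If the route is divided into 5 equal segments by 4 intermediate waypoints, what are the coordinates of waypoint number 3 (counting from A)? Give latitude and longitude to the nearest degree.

≈ 9°N, 79°W

Convert each endpoint to a unit vector on the sphere (x = cos φ cos λ, y = cos φ sin λ, z = sin φ).
The central angle between the endpoints is δ = arccos(p₁·p₂) ≈ 1.718 rad (98.4°).
Interpolate at f = 3/5 with slerp weights a = sin((1−f)δ)/sin δ ≈ 0.641, b = sin(fδ)/sin δ ≈ 0.867.
p = a·p₁ + b·p₂ ≈ (0.189, -0.969, 0.160); φ = arcsin(p_z) ≈ 9.19°, λ = atan2(p_y, p_x) ≈ -78.95°.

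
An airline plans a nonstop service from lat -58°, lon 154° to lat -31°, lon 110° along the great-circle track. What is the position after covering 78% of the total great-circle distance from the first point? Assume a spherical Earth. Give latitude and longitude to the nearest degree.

From cos δ = sin φ₁ sin φ₂ + cos φ₁ cos φ₂ cos Δλ, the central angle is δ ≈ 0.702 rad (40.2°).
Interpolate at f = 0.78 with slerp weights a = sin((1−f)δ)/sin δ ≈ 0.238, b = sin(fδ)/sin δ ≈ 0.806.
p = a·p₁ + b·p₂ ≈ (-0.350, 0.705, -0.617); φ = arcsin(p_z) ≈ -38.12°, λ = atan2(p_y, p_x) ≈ 116.40°.

≈ lat -38°, lon 116°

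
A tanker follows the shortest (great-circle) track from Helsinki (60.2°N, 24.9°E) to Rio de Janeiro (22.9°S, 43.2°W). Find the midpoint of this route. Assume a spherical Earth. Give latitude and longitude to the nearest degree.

≈ (22°N, 21°W)

Write both endpoints as unit vectors p₁, p₂ with components (cos φ cos λ, cos φ sin λ, sin φ).
The central angle between the endpoints is δ = arccos(p₁·p₂) ≈ 1.738 rad (99.6°).
Interpolate at f = 1/2 with slerp weights a = sin((1−f)δ)/sin δ ≈ 0.775, b = sin(fδ)/sin δ ≈ 0.775.
p = a·p₁ + b·p₂ ≈ (0.869, -0.326, 0.371); φ = arcsin(p_z) ≈ 21.77°, λ = atan2(p_y, p_x) ≈ -20.58°.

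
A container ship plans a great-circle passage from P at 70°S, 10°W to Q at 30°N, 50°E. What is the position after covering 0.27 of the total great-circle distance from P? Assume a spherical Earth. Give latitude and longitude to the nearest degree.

≈ 46°S, 24°E

From cos δ = sin φ₁ sin φ₂ + cos φ₁ cos φ₂ cos Δλ, the central angle is δ ≈ 1.898 rad (108.8°).
Interpolate at f = 0.27 with slerp weights a = sin((1−f)δ)/sin δ ≈ 1.038, b = sin(fδ)/sin δ ≈ 0.518.
p = a·p₁ + b·p₂ ≈ (0.638, 0.282, -0.717); φ = arcsin(p_z) ≈ -45.77°, λ = atan2(p_y, p_x) ≈ 23.84°.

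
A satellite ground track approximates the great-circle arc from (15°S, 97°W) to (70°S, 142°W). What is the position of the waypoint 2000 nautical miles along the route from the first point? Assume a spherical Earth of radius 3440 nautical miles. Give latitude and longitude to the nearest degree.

≈ (47°S, 110°W)

The haversine formula gives a central angle δ ≈ 1.074 rad (61.5°) between the endpoints. The total great-circle distance is δ·R ≈ 1.074 × 3440 ≈ 3694 nmi, so the target fraction is f = 2000/3694 ≈ 0.541.
Interpolate at f ≈ 0.541 with slerp weights a = sin((1−f)δ)/sin δ ≈ 0.538, b = sin(fδ)/sin δ ≈ 0.625.
p = a·p₁ + b·p₂ ≈ (-0.232, -0.647, -0.726); φ = arcsin(p_z) ≈ -46.58°, λ = atan2(p_y, p_x) ≈ -109.70°.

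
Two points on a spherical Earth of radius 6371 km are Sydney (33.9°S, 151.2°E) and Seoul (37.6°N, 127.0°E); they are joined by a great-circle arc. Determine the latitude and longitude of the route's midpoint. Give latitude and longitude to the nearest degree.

Write both endpoints as unit vectors p₁, p₂ with components (cos φ cos λ, cos φ sin λ, sin φ).
The central angle between the endpoints is δ = arccos(p₁·p₂) ≈ 1.308 rad (75.0°).
Interpolate at f = 1/2 with slerp weights a = sin((1−f)δ)/sin δ ≈ 0.630, b = sin(fδ)/sin δ ≈ 0.630.
p = a·p₁ + b·p₂ ≈ (-0.759, 0.651, 0.033); φ = arcsin(p_z) ≈ 1.89°, λ = atan2(p_y, p_x) ≈ 139.39°.

≈ 2°N, 139°E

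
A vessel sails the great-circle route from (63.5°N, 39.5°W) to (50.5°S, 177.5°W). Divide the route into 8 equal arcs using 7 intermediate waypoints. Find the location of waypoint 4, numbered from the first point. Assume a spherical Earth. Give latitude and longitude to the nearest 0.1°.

≈ (16.1°N, 133.1°W)

From cos δ = sin φ₁ sin φ₂ + cos φ₁ cos φ₂ cos Δλ, the central angle is δ ≈ 2.694 rad (154.4°).
Interpolate at f = 4/8 with slerp weights a = sin((1−f)δ)/sin δ ≈ 2.253, b = sin(fδ)/sin δ ≈ 2.253.
p = a·p₁ + b·p₂ ≈ (-0.656, -0.702, 0.278); φ = arcsin(p_z) ≈ 16.13°, λ = atan2(p_y, p_x) ≈ -133.06°.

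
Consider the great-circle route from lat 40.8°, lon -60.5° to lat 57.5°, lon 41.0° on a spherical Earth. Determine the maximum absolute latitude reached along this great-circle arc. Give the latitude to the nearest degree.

The great circle lies in the plane with unit normal n̂ = (p₁ × p₂)/|p₁ × p₂|.
Here n̂_z ≈ +0.452; the vertex latitude is φ_max = arccos|n̂_z| ≈ 63.2°.
Check via Clairaut: cos φ_max = |cos φ₁| · sin C = cos(40.8°)·sin(36.6°) ≈ 0.452, again giving ≈ 63.2°.

≈ 63°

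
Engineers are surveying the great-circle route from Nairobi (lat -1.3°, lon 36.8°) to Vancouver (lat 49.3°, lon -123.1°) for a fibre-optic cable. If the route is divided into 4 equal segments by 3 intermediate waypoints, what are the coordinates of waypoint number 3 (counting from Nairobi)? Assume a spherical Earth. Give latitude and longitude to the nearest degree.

The haversine formula gives a central angle δ ≈ 2.252 rad (129.0°) between the endpoints.
Interpolate at f = 3/4 with slerp weights a = sin((1−f)δ)/sin δ ≈ 0.687, b = sin(fδ)/sin δ ≈ 1.278.
p = a·p₁ + b·p₂ ≈ (0.095, -0.287, 0.953); φ = arcsin(p_z) ≈ 72.42°, λ = atan2(p_y, p_x) ≈ -71.74°.

≈ lat 72°, lon -72°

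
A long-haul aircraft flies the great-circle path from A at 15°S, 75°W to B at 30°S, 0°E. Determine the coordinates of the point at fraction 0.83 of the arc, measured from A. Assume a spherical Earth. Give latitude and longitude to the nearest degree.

≈ 31°S, 14°W

The haversine formula gives a central angle δ ≈ 1.218 rad (69.8°) between the endpoints.
Interpolate at f = 0.83 with slerp weights a = sin((1−f)δ)/sin δ ≈ 0.219, b = sin(fδ)/sin δ ≈ 0.903.
p = a·p₁ + b·p₂ ≈ (0.837, -0.204, -0.508); φ = arcsin(p_z) ≈ -30.54°, λ = atan2(p_y, p_x) ≈ -13.73°.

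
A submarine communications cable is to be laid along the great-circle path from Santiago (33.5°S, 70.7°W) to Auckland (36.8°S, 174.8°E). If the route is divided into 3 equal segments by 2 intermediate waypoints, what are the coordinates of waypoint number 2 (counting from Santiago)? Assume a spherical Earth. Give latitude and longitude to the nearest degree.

≈ 51°S, 149°W

Convert each endpoint to a unit vector on the sphere (x = cos φ cos λ, y = cos φ sin λ, z = sin φ).
The central angle between the endpoints is δ = arccos(p₁·p₂) ≈ 1.517 rad (86.9°).
Interpolate at f = 2/3 with slerp weights a = sin((1−f)δ)/sin δ ≈ 0.485, b = sin(fδ)/sin δ ≈ 0.849.
p = a·p₁ + b·p₂ ≈ (-0.543, -0.320, -0.776); φ = arcsin(p_z) ≈ -50.91°, λ = atan2(p_y, p_x) ≈ -149.48°.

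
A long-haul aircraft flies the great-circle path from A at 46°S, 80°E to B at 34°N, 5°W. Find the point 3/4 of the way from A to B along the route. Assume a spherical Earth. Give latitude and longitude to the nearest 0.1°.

Convert each endpoint to a unit vector on the sphere (x = cos φ cos λ, y = cos φ sin λ, z = sin φ).
The central angle between the endpoints is δ = arccos(p₁·p₂) ≈ 1.931 rad (110.6°).
Interpolate at f = 3/4 with slerp weights a = sin((1−f)δ)/sin δ ≈ 0.496, b = sin(fδ)/sin δ ≈ 1.060.
p = a·p₁ + b·p₂ ≈ (0.936, 0.263, 0.236); φ = arcsin(p_z) ≈ 13.66°, λ = atan2(p_y, p_x) ≈ 15.68°.

≈ 13.7°N, 15.7°E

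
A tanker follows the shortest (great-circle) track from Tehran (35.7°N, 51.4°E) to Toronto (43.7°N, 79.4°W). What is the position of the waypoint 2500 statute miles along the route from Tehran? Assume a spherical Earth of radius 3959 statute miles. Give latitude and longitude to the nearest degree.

Write both endpoints as unit vectors p₁, p₂ with components (cos φ cos λ, cos φ sin λ, sin φ).
The central angle between the endpoints is δ = arccos(p₁·p₂) ≈ 1.551 rad (88.9°). The total great-circle distance is δ·R ≈ 1.551 × 3959 ≈ 6141 mi, so the target fraction is f = 2500/6141 ≈ 0.407.
Interpolate at f ≈ 0.407 with slerp weights a = sin((1−f)δ)/sin δ ≈ 0.796, b = sin(fδ)/sin δ ≈ 0.590.
p = a·p₁ + b·p₂ ≈ (0.482, 0.085, 0.872); φ = arcsin(p_z) ≈ 60.72°, λ = atan2(p_y, p_x) ≈ 10.05°.

≈ (61°N, 10°E)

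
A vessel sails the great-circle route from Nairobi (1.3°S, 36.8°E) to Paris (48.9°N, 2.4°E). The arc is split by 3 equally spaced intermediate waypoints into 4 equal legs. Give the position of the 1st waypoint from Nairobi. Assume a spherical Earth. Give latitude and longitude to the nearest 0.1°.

≈ 11.8°N, 30.4°E

Write both endpoints as unit vectors p₁, p₂ with components (cos φ cos λ, cos φ sin λ, sin φ).
The central angle between the endpoints is δ = arccos(p₁·p₂) ≈ 1.018 rad (58.3°).
Interpolate at f = 1/4 with slerp weights a = sin((1−f)δ)/sin δ ≈ 0.812, b = sin(fδ)/sin δ ≈ 0.296.
p = a·p₁ + b·p₂ ≈ (0.845, 0.495, 0.204); φ = arcsin(p_z) ≈ 11.80°, λ = atan2(p_y, p_x) ≈ 30.36°.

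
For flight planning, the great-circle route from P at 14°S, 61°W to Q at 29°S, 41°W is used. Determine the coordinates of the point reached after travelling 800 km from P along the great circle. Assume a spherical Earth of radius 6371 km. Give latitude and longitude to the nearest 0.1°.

≈ 18.8°S, 55.4°W

Convert each endpoint to a unit vector on the sphere (x = cos φ cos λ, y = cos φ sin λ, z = sin φ).
The central angle between the endpoints is δ = arccos(p₁·p₂) ≈ 0.416 rad (23.8°). The total great-circle distance is δ·R ≈ 0.416 × 6371 ≈ 2650 km, so the target fraction is f = 800/2650 ≈ 0.302.
Interpolate at f ≈ 0.302 with slerp weights a = sin((1−f)δ)/sin δ ≈ 0.709, b = sin(fδ)/sin δ ≈ 0.310.
p = a·p₁ + b·p₂ ≈ (0.538, -0.779, -0.322); φ = arcsin(p_z) ≈ -18.77°, λ = atan2(p_y, p_x) ≈ -55.38°.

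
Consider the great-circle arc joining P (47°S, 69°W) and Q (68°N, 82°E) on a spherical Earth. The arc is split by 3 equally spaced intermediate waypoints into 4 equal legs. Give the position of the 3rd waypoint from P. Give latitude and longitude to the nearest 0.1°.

≈ (61.1°N, 17.6°W)

Convert each endpoint to a unit vector on the sphere (x = cos φ cos λ, y = cos φ sin λ, z = sin φ).
The central angle between the endpoints is δ = arccos(p₁·p₂) ≈ 2.694 rad (154.4°).
Interpolate at f = 3/4 with slerp weights a = sin((1−f)δ)/sin δ ≈ 1.442, b = sin(fδ)/sin δ ≈ 2.081.
p = a·p₁ + b·p₂ ≈ (0.461, -0.146, 0.875); φ = arcsin(p_z) ≈ 61.10°, λ = atan2(p_y, p_x) ≈ -17.55°.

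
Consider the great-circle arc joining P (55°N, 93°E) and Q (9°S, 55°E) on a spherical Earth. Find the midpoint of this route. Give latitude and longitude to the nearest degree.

≈ (24°N, 69°E)

Convert each endpoint to a unit vector on the sphere (x = cos φ cos λ, y = cos φ sin λ, z = sin φ).
The central angle between the endpoints is δ = arccos(p₁·p₂) ≈ 1.247 rad (71.4°).
Interpolate at f = 1/2 with slerp weights a = sin((1−f)δ)/sin δ ≈ 0.616, b = sin(fδ)/sin δ ≈ 0.616.
p = a·p₁ + b·p₂ ≈ (0.330, 0.851, 0.408); φ = arcsin(p_z) ≈ 24.09°, λ = atan2(p_y, p_x) ≈ 68.78°.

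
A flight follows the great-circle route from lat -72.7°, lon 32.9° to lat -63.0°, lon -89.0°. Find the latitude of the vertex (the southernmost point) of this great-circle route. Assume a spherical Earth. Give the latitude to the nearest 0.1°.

≈ -79.5°

The great circle lies in the plane with unit normal n̂ = (p₁ × p₂)/|p₁ × p₂|.
Here n̂_z ≈ -0.183; the vertex latitude is φ_max = arccos|n̂_z| ≈ 79.5°.
Check via Clairaut: cos φ_max = |cos φ₁| · sin C = cos(72.7°)·sin(142.0°) ≈ 0.183, again giving ≈ 79.5°.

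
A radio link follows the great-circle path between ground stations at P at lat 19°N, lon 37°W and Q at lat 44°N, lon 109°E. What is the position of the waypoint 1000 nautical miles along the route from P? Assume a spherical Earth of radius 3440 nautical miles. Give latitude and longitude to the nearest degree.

≈ lat 34°N, lon 29°W

From cos δ = sin φ₁ sin φ₂ + cos φ₁ cos φ₂ cos Δλ, the central angle is δ ≈ 1.915 rad (109.7°). The total great-circle distance is δ·R ≈ 1.915 × 3440 ≈ 6589 nmi, so the target fraction is f = 1000/6589 ≈ 0.152.
Interpolate at f ≈ 0.152 with slerp weights a = sin((1−f)δ)/sin δ ≈ 1.061, b = sin(fδ)/sin δ ≈ 0.305.
p = a·p₁ + b·p₂ ≈ (0.730, -0.397, 0.557); φ = arcsin(p_z) ≈ 33.84°, λ = atan2(p_y, p_x) ≈ -28.52°.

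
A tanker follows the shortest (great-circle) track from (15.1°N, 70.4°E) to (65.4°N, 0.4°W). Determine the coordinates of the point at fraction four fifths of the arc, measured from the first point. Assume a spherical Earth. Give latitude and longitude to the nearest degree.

≈ (60°N, 27°E)

Write both endpoints as unit vectors p₁, p₂ with components (cos φ cos λ, cos φ sin λ, sin φ).
The central angle between the endpoints is δ = arccos(p₁·p₂) ≈ 1.193 rad (68.3°).
Interpolate at f = 4/5 with slerp weights a = sin((1−f)δ)/sin δ ≈ 0.254, b = sin(fδ)/sin δ ≈ 0.878.
p = a·p₁ + b·p₂ ≈ (0.448, 0.229, 0.864); φ = arcsin(p_z) ≈ 59.82°, λ = atan2(p_y, p_x) ≈ 27.06°.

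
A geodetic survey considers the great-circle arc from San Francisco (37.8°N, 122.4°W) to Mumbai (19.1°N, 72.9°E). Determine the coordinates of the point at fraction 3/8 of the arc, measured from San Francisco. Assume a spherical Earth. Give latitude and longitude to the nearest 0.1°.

Convert each endpoint to a unit vector on the sphere (x = cos φ cos λ, y = cos φ sin λ, z = sin φ).
The central angle between the endpoints is δ = arccos(p₁·p₂) ≈ 2.117 rad (121.3°).
Interpolate at f = 3/8 with slerp weights a = sin((1−f)δ)/sin δ ≈ 1.135, b = sin(fδ)/sin δ ≈ 0.835.
p = a·p₁ + b·p₂ ≈ (-0.249, -0.003, 0.969); φ = arcsin(p_z) ≈ 75.61°, λ = atan2(p_y, p_x) ≈ -179.26°.

≈ 75.6°N, 179.3°W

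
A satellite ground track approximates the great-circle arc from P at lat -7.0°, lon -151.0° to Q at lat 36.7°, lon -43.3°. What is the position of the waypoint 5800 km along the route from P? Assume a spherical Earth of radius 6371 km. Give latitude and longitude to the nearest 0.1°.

Convert each endpoint to a unit vector on the sphere (x = cos φ cos λ, y = cos φ sin λ, z = sin φ).
The central angle between the endpoints is δ = arccos(p₁·p₂) ≈ 1.891 rad (108.3°). The total great-circle distance is δ·R ≈ 1.891 × 6371 ≈ 12048 km, so the target fraction is f = 5800/12048 ≈ 0.481.
Interpolate at f ≈ 0.481 with slerp weights a = sin((1−f)δ)/sin δ ≈ 0.875, b = sin(fδ)/sin δ ≈ 0.832.
p = a·p₁ + b·p₂ ≈ (-0.274, -0.879, 0.391); φ = arcsin(p_z) ≈ 22.99°, λ = atan2(p_y, p_x) ≈ -107.34°.

≈ lat 23.0°, lon -107.3°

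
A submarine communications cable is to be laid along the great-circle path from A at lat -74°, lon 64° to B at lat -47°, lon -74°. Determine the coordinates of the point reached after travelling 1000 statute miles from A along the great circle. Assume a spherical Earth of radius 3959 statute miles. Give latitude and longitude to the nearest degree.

≈ lat -81°, lon 0°

The haversine formula gives a central angle δ ≈ 0.972 rad (55.7°) between the endpoints. The total great-circle distance is δ·R ≈ 0.972 × 3959 ≈ 3850 mi, so the target fraction is f = 1000/3850 ≈ 0.260.
Interpolate at f ≈ 0.260 with slerp weights a = sin((1−f)δ)/sin δ ≈ 0.798, b = sin(fδ)/sin δ ≈ 0.302.
p = a·p₁ + b·p₂ ≈ (0.153, -0.001, -0.988); φ = arcsin(p_z) ≈ -81.18°, λ = atan2(p_y, p_x) ≈ -0.23°.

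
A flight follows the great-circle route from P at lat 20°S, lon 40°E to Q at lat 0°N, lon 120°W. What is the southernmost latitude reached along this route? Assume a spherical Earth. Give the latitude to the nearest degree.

The great circle lies in the plane with unit normal n̂ = (p₁ × p₂)/|p₁ × p₂|.
Here n̂_z ≈ -0.685; the vertex latitude is φ_max = arccos|n̂_z| ≈ 46.8°.
Check via Clairaut: cos φ_max = |cos φ₁| · sin C = cos(20.0°)·sin(133.2°) ≈ 0.685, again giving ≈ 46.8°.

≈ 47°S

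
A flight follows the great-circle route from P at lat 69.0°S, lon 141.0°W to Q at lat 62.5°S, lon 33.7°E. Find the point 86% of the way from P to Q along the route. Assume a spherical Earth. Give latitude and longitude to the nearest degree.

≈ lat 69°S, lon 33°E

The haversine formula gives a central angle δ ≈ 0.846 rad (48.4°) between the endpoints.
Interpolate at f = 0.86 with slerp weights a = sin((1−f)δ)/sin δ ≈ 0.158, b = sin(fδ)/sin δ ≈ 0.888.
p = a·p₁ + b·p₂ ≈ (0.297, 0.192, -0.935); φ = arcsin(p_z) ≈ -69.27°, λ = atan2(p_y, p_x) ≈ 32.85°.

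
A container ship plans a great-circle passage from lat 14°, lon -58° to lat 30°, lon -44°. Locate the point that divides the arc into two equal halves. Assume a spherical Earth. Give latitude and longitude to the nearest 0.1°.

Convert each endpoint to a unit vector on the sphere (x = cos φ cos λ, y = cos φ sin λ, z = sin φ).
The central angle between the endpoints is δ = arccos(p₁·p₂) ≈ 0.359 rad (20.6°).
Interpolate at f = 1/2 with slerp weights a = sin((1−f)δ)/sin δ ≈ 0.508, b = sin(fδ)/sin δ ≈ 0.508.
p = a·p₁ + b·p₂ ≈ (0.578, -0.724, 0.377); φ = arcsin(p_z) ≈ 22.15°, λ = atan2(p_y, p_x) ≈ -51.40°.

≈ lat 22.1°, lon -51.4°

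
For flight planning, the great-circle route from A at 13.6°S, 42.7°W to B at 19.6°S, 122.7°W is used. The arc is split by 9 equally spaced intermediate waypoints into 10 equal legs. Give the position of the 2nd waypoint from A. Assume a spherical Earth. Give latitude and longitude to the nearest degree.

≈ 18°S, 58°W

Convert each endpoint to a unit vector on the sphere (x = cos φ cos λ, y = cos φ sin λ, z = sin φ).
The central angle between the endpoints is δ = arccos(p₁·p₂) ≈ 1.331 rad (76.2°).
Interpolate at f = 2/10 with slerp weights a = sin((1−f)δ)/sin δ ≈ 0.900, b = sin(fδ)/sin δ ≈ 0.271.
p = a·p₁ + b·p₂ ≈ (0.505, -0.808, -0.303); φ = arcsin(p_z) ≈ -17.61°, λ = atan2(p_y, p_x) ≈ -57.98°.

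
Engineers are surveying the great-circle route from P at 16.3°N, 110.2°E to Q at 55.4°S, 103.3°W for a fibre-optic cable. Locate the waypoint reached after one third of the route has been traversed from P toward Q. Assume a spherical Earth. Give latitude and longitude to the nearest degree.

Write both endpoints as unit vectors p₁, p₂ with components (cos φ cos λ, cos φ sin λ, sin φ).
The central angle between the endpoints is δ = arccos(p₁·p₂) ≈ 2.326 rad (133.3°).
Interpolate at f = 1/3 with slerp weights a = sin((1−f)δ)/sin δ ≈ 1.373, b = sin(fδ)/sin δ ≈ 0.961.
p = a·p₁ + b·p₂ ≈ (-0.581, 0.706, -0.406); φ = arcsin(p_z) ≈ -23.95°, λ = atan2(p_y, p_x) ≈ 129.45°.

≈ 24°S, 129°E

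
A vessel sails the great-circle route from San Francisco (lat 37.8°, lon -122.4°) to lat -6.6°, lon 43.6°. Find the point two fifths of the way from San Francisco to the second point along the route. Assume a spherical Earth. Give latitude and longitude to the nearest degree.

≈ lat 68°, lon -23°

Write both endpoints as unit vectors p₁, p₂ with components (cos φ cos λ, cos φ sin λ, sin φ).
The central angle between the endpoints is δ = arccos(p₁·p₂) ≈ 2.554 rad (146.3°).
Interpolate at f = 2/5 with slerp weights a = sin((1−f)δ)/sin δ ≈ 1.801, b = sin(fδ)/sin δ ≈ 1.538.
p = a·p₁ + b·p₂ ≈ (0.343, -0.149, 0.927); φ = arcsin(p_z) ≈ 68.03°, λ = atan2(p_y, p_x) ≈ -23.40°.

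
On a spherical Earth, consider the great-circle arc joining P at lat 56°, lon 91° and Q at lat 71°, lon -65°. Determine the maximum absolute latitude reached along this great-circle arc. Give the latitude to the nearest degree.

≈ 85°

The great circle lies in the plane with unit normal n̂ = (p₁ × p₂)/|p₁ × p₂|.
Here n̂_z ≈ -0.094; the vertex latitude is φ_max = arccos|n̂_z| ≈ 84.6°.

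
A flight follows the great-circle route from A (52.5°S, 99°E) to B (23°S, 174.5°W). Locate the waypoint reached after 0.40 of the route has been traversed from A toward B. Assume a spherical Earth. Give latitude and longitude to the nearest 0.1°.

From cos δ = sin φ₁ sin φ₂ + cos φ₁ cos φ₂ cos Δλ, the central angle is δ ≈ 1.219 rad (69.9°).
Interpolate at f = 0.40 with slerp weights a = sin((1−f)δ)/sin δ ≈ 0.712, b = sin(fδ)/sin δ ≈ 0.499.
p = a·p₁ + b·p₂ ≈ (-0.525, 0.384, -0.760); φ = arcsin(p_z) ≈ -49.43°, λ = atan2(p_y, p_x) ≈ 143.84°.

≈ (49.4°S, 143.8°E)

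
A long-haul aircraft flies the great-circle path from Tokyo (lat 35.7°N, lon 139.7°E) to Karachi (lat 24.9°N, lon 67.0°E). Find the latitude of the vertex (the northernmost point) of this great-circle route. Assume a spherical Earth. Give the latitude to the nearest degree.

≈ 37°N

The great circle lies in the plane with unit normal n̂ = (p₁ × p₂)/|p₁ × p₂|.
Here n̂_z ≈ -0.794; the vertex latitude is φ_max = arccos|n̂_z| ≈ 37.4°.
Check via Clairaut: cos φ_max = |cos φ₁| · sin C = cos(35.7°)·sin(78.0°) ≈ 0.794, again giving ≈ 37.4°.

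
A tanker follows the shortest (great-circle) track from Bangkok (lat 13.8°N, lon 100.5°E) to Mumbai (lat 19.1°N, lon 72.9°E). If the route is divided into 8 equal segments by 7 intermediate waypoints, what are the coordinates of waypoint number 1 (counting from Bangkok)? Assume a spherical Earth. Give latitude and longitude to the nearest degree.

Convert each endpoint to a unit vector on the sphere (x = cos φ cos λ, y = cos φ sin λ, z = sin φ).
The central angle between the endpoints is δ = arccos(p₁·p₂) ≈ 0.471 rad (27.0°).
Interpolate at f = 1/8 with slerp weights a = sin((1−f)δ)/sin δ ≈ 0.883, b = sin(fδ)/sin δ ≈ 0.130.
p = a·p₁ + b·p₂ ≈ (-0.120, 0.960, 0.253); φ = arcsin(p_z) ≈ 14.65°, λ = atan2(p_y, p_x) ≈ 97.14°.

≈ lat 15°N, lon 97°E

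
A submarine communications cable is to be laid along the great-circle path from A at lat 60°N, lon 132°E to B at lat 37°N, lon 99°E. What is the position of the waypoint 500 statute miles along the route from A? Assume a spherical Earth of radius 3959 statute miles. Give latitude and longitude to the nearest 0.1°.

Convert each endpoint to a unit vector on the sphere (x = cos φ cos λ, y = cos φ sin λ, z = sin φ).
The central angle between the endpoints is δ = arccos(p₁·p₂) ≈ 0.543 rad (31.1°). The total great-circle distance is δ·R ≈ 0.543 × 3959 ≈ 2150 mi, so the target fraction is f = 500/2150 ≈ 0.233.
Interpolate at f ≈ 0.233 with slerp weights a = sin((1−f)δ)/sin δ ≈ 0.783, b = sin(fδ)/sin δ ≈ 0.244.
p = a·p₁ + b·p₂ ≈ (-0.293, 0.483, 0.825); φ = arcsin(p_z) ≈ 55.60°, λ = atan2(p_y, p_x) ≈ 121.19°.

≈ lat 55.6°N, lon 121.2°E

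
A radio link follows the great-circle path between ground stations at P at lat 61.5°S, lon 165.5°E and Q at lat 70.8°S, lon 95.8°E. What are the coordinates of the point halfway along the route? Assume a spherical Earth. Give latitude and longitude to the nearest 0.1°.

≈ lat 69.9°S, lon 138.0°E

From cos δ = sin φ₁ sin φ₂ + cos φ₁ cos φ₂ cos Δλ, the central angle is δ ≈ 0.486 rad (27.8°).
Interpolate at f = 1/2 with slerp weights a = sin((1−f)δ)/sin δ ≈ 0.515, b = sin(fδ)/sin δ ≈ 0.515.
p = a·p₁ + b·p₂ ≈ (-0.255, 0.230, -0.939); φ = arcsin(p_z) ≈ -69.91°, λ = atan2(p_y, p_x) ≈ 137.95°.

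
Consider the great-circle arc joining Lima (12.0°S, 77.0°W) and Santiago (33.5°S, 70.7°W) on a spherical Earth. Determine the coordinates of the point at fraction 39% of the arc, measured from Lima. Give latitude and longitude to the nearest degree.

≈ 20°S, 75°W

From cos δ = sin φ₁ sin φ₂ + cos φ₁ cos φ₂ cos Δλ, the central angle is δ ≈ 0.388 rad (22.3°).
Interpolate at f = 0.39 with slerp weights a = sin((1−f)δ)/sin δ ≈ 0.620, b = sin(fδ)/sin δ ≈ 0.398.
p = a·p₁ + b·p₂ ≈ (0.246, -0.904, -0.349); φ = arcsin(p_z) ≈ -20.41°, λ = atan2(p_y, p_x) ≈ -74.77°.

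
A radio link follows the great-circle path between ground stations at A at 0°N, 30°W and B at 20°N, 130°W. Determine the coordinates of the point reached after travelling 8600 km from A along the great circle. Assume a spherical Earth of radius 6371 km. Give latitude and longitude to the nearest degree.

From cos δ = sin φ₁ sin φ₂ + cos φ₁ cos φ₂ cos Δλ, the central angle is δ ≈ 1.735 rad (99.4°). The total great-circle distance is δ·R ≈ 1.735 × 6371 ≈ 11052 km, so the target fraction is f = 8600/11052 ≈ 0.778.
Interpolate at f ≈ 0.778 with slerp weights a = sin((1−f)δ)/sin δ ≈ 0.381, b = sin(fδ)/sin δ ≈ 0.989.
p = a·p₁ + b·p₂ ≈ (-0.268, -0.902, 0.338); φ = arcsin(p_z) ≈ 19.77°, λ = atan2(p_y, p_x) ≈ -106.53°.

≈ 20°N, 107°W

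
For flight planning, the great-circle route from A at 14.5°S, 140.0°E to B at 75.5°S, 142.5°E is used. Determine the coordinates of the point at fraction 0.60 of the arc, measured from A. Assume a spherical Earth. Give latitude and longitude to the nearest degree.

Convert each endpoint to a unit vector on the sphere (x = cos φ cos λ, y = cos φ sin λ, z = sin φ).
The central angle between the endpoints is δ = arccos(p₁·p₂) ≈ 1.065 rad (61.0°).
Interpolate at f = 0.60 with slerp weights a = sin((1−f)δ)/sin δ ≈ 0.472, b = sin(fδ)/sin δ ≈ 0.682.
p = a·p₁ + b·p₂ ≈ (-0.486, 0.398, -0.778); φ = arcsin(p_z) ≈ -51.10°, λ = atan2(p_y, p_x) ≈ 140.68°.

≈ 51°S, 141°E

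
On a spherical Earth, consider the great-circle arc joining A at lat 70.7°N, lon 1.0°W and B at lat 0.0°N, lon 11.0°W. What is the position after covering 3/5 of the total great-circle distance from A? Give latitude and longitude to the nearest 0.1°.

Convert each endpoint to a unit vector on the sphere (x = cos φ cos λ, y = cos φ sin λ, z = sin φ).
The central angle between the endpoints is δ = arccos(p₁·p₂) ≈ 1.239 rad (71.0°).
Interpolate at f = 3/5 with slerp weights a = sin((1−f)δ)/sin δ ≈ 0.503, b = sin(fδ)/sin δ ≈ 0.716.
p = a·p₁ + b·p₂ ≈ (0.869, -0.140, 0.475); φ = arcsin(p_z) ≈ 28.34°, λ = atan2(p_y, p_x) ≈ -9.12°.

≈ lat 28.3°N, lon 9.1°W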